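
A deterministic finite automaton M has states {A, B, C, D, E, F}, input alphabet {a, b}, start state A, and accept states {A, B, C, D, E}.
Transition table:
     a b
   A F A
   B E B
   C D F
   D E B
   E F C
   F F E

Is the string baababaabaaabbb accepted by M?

A --b--> A
A --a--> F
F --a--> F
F --b--> E
E --a--> F
F --b--> E
E --a--> F
F --a--> F
F --b--> E
E --a--> F
F --a--> F
F --a--> F
F --b--> E
E --b--> C
C --b--> F
End in state F, which is not an accepting state.

rejected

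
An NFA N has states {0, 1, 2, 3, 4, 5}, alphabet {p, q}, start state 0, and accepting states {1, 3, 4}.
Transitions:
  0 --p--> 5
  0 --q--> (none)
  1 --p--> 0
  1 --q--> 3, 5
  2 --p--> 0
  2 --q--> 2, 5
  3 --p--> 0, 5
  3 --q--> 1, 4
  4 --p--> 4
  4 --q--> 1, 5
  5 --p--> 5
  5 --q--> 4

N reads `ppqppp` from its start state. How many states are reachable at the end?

1

Start: {0}
read p: {5}
read p: {5}
read q: {4}
read p: {4}
read p: {4}
read p: {4}
Final reachable set {4} has 1 state.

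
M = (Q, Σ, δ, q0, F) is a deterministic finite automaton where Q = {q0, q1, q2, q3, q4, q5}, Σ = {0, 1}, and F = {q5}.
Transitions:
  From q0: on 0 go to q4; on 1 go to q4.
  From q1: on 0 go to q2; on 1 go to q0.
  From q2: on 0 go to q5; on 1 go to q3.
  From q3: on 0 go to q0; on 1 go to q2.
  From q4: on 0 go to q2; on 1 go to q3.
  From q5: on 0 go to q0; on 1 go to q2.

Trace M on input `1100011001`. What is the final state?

q4

q0 --1--> q4
q4 --1--> q3
q3 --0--> q0
q0 --0--> q4
q4 --0--> q2
q2 --1--> q3
q3 --1--> q2
q2 --0--> q5
q5 --0--> q0
q0 --1--> q4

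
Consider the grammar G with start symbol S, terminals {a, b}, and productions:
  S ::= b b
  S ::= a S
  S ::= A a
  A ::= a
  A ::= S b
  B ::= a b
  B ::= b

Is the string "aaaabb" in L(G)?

yes

S ⇒ aS ⇒ aaS ⇒ aaaS ⇒ aaaaS ⇒ aaaabb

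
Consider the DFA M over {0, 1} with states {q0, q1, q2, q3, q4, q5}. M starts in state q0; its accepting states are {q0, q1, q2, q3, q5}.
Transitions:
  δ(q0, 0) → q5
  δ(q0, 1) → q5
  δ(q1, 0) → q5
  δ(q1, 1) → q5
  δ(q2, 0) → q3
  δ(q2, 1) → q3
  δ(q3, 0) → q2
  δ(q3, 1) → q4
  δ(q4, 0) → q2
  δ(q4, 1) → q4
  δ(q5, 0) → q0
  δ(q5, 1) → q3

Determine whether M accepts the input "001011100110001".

q0 --0--> q5
q5 --0--> q0
q0 --1--> q5
q5 --0--> q0
q0 --1--> q5
q5 --1--> q3
q3 --1--> q4
q4 --0--> q2
q2 --0--> q3
q3 --1--> q4
q4 --1--> q4
q4 --0--> q2
q2 --0--> q3
q3 --0--> q2
q2 --1--> q3
End in state q3, which is an accepting state.

accepted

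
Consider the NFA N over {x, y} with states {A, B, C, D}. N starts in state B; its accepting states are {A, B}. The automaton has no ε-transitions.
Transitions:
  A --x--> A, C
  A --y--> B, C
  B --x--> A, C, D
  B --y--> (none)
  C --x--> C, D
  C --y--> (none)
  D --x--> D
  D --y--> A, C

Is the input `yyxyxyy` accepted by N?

rejected

Start: {B}
read y: {}
The reachable set is empty and stays empty for the remaining 6 symbols.
Reachable ∩ accepting = {} — empty.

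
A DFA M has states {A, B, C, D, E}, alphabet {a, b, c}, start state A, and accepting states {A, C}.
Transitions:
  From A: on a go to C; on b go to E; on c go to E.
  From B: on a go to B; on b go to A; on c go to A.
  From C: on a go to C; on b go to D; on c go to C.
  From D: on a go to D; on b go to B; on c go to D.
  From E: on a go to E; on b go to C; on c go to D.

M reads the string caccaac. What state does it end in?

A --c--> E
E --a--> E
E --c--> D
D --c--> D
D --a--> D
D --a--> D
D --c--> D

D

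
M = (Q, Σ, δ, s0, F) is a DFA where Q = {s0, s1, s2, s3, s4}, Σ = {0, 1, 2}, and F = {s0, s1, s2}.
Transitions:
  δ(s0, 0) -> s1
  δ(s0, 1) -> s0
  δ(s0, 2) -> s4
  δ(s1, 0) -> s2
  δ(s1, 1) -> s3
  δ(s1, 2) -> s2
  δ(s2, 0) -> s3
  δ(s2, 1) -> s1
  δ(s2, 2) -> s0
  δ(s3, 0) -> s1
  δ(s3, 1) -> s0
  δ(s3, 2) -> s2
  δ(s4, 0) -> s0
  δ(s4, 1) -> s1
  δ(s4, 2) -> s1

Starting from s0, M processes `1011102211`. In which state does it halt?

s0 --1--> s0
s0 --0--> s1
s1 --1--> s3
s3 --1--> s0
s0 --1--> s0
s0 --0--> s1
s1 --2--> s2
s2 --2--> s0
s0 --1--> s0
s0 --1--> s0

s0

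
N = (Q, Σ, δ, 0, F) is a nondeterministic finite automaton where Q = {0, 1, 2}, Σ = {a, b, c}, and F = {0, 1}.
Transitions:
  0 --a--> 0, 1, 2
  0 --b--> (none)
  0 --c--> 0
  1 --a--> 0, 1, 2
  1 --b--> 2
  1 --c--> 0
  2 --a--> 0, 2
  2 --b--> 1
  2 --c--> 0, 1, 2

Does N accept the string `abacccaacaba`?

Start: {0}
read a: {0, 1, 2}
read b: {1, 2}
read a: {0, 1, 2}
read c: {0, 1, 2}
read c: {0, 1, 2}
read c: {0, 1, 2}
read a: {0, 1, 2}
read a: {0, 1, 2}
read c: {0, 1, 2}
read a: {0, 1, 2}
read b: {1, 2}
read a: {0, 1, 2}
Reachable ∩ accepting = {0, 1} — nonempty.

accepted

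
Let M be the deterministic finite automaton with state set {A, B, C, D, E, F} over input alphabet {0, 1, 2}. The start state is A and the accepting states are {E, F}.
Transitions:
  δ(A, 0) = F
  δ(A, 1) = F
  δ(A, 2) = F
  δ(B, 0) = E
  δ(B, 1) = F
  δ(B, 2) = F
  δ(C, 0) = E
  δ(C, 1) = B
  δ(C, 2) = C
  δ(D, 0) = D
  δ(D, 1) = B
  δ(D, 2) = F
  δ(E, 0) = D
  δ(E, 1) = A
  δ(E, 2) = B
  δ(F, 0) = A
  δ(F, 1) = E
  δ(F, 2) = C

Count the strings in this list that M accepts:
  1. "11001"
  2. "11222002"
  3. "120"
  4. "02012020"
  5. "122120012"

2

"11001": rejected
"11222002": accepted
"120": accepted
"02012020": rejected
"122120012": rejected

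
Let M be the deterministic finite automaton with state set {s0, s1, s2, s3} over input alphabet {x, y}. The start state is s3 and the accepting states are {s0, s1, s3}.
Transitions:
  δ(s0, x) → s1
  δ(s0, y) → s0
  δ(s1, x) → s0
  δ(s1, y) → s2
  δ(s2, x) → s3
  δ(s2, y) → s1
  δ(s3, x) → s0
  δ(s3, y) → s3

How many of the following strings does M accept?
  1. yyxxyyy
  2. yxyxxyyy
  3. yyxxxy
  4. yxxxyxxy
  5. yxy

yyxxyyy: rejected
yxyxxyyy: accepted
yyxxxy: accepted
yxxxyxxy: accepted
yxy: accepted

4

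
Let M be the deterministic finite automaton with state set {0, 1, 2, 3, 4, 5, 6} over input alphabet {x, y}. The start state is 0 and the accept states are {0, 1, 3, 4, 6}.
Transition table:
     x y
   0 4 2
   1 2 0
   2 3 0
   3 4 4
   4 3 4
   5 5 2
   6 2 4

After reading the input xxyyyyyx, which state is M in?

0 --x--> 4
4 --x--> 3
3 --y--> 4
4 --y--> 4
4 --y--> 4
4 --y--> 4
4 --y--> 4
4 --x--> 3

3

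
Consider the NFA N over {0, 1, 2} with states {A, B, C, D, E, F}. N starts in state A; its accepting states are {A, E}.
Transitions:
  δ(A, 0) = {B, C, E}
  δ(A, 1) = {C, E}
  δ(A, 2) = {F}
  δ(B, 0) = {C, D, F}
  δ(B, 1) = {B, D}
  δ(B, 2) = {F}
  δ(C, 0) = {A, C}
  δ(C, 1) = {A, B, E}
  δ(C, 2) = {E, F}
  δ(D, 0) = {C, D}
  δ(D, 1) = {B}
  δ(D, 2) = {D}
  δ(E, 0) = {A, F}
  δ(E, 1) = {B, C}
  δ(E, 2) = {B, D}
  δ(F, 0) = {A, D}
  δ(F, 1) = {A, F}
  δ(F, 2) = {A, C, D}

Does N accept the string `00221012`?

Start: {A}
read 0: {B, C, E}
read 0: {A, C, D, F}
read 2: {A, C, D, E, F}
read 2: {A, B, C, D, E, F}
read 1: {A, B, C, D, E, F}
read 0: {A, B, C, D, E, F}
read 1: {A, B, C, D, E, F}
read 2: {A, B, C, D, E, F}
Reachable ∩ accepting = {A, E} — nonempty.

accepted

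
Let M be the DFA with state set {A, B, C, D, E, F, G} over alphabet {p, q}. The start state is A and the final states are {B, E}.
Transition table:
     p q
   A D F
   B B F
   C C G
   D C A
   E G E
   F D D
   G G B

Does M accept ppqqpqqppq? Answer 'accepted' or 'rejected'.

rejected

A --p--> D
D --p--> C
C --q--> G
G --q--> B
B --p--> B
B --q--> F
F --q--> D
D --p--> C
C --p--> C
C --q--> G
End in state G, which is not an accepting state.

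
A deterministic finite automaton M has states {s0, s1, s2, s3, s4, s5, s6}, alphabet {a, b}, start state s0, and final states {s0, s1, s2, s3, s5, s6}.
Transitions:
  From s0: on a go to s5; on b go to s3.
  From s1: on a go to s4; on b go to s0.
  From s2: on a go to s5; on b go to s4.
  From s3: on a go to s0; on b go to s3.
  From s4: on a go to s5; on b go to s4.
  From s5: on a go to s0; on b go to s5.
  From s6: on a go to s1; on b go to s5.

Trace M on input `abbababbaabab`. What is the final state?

s0 --a--> s5
s5 --b--> s5
s5 --b--> s5
s5 --a--> s0
s0 --b--> s3
s3 --a--> s0
s0 --b--> s3
s3 --b--> s3
s3 --a--> s0
s0 --a--> s5
s5 --b--> s5
s5 --a--> s0
s0 --b--> s3

s3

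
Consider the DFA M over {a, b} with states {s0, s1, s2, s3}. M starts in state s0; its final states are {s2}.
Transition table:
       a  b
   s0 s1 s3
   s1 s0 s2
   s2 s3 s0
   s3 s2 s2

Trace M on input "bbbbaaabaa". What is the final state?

s0

s0 --b--> s3
s3 --b--> s2
s2 --b--> s0
s0 --b--> s3
s3 --a--> s2
s2 --a--> s3
s3 --a--> s2
s2 --b--> s0
s0 --a--> s1
s1 --a--> s0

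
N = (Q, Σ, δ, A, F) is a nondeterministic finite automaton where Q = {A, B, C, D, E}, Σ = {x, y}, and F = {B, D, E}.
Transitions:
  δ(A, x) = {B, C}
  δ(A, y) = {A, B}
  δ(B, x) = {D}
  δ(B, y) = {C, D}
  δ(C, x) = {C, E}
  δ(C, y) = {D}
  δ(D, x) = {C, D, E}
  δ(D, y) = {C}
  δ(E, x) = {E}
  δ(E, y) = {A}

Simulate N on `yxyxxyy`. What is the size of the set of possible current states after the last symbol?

4

Start: {A}
read y: {A, B}
read x: {B, C, D}
read y: {C, D}
read x: {C, D, E}
read x: {C, D, E}
read y: {A, C, D}
read y: {A, B, C, D}
Final reachable set {A, B, C, D} has 4 states.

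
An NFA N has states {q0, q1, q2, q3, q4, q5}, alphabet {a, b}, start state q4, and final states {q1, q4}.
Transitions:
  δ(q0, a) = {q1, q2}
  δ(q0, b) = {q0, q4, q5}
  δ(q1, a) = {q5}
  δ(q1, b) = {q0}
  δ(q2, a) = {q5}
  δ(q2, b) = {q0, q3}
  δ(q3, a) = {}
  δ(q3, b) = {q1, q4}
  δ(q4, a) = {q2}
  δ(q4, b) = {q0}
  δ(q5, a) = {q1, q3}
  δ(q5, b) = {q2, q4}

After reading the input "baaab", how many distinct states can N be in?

Start: {q4}
read b: {q0}
read a: {q1, q2}
read a: {q5}
read a: {q1, q3}
read b: {q0, q1, q4}
Final reachable set {q0, q1, q4} has 3 states.

3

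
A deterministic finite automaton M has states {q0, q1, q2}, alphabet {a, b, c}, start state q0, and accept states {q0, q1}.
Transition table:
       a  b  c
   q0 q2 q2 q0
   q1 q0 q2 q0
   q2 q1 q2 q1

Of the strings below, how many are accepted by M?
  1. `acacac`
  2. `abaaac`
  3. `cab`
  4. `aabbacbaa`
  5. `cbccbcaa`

`acacac`: accepted
`abaaac`: accepted
`cab`: rejected
`aabbacbaa`: accepted
`cbccbcaa`: rejected

3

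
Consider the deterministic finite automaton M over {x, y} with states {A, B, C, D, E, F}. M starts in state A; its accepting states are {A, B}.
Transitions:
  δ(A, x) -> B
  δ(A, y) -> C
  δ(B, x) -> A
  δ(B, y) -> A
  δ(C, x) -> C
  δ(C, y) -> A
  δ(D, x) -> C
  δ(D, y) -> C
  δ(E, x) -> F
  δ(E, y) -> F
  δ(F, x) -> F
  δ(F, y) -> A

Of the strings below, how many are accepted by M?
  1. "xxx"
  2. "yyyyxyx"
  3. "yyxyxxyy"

3

"xxx": accepted
"yyyyxyx": accepted
"yyxyxxyy": accepted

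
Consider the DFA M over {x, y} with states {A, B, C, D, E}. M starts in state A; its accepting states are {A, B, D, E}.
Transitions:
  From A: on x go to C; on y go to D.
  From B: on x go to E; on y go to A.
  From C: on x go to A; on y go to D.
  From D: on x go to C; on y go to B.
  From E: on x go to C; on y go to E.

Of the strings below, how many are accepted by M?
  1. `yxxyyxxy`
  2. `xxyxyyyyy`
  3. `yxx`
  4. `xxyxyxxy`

4

`yxxyyxxy`: accepted
`xxyxyyyyy`: accepted
`yxx`: accepted
`xxyxyxxy`: accepted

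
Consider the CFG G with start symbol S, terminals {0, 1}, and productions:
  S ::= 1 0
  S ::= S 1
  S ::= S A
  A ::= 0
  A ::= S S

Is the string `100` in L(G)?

yes

S ⇒ SA ⇒ 10A ⇒ 100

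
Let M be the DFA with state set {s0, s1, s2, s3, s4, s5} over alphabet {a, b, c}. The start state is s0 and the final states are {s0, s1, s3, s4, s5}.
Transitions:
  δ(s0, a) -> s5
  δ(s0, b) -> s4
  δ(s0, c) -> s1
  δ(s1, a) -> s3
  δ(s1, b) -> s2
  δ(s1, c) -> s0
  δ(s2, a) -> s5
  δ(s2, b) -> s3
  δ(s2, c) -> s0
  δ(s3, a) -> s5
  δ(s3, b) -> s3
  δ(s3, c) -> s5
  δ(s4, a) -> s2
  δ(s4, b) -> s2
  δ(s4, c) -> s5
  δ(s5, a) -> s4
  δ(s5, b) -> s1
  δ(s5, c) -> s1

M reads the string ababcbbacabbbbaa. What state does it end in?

s4

s0 --a--> s5
s5 --b--> s1
s1 --a--> s3
s3 --b--> s3
s3 --c--> s5
s5 --b--> s1
s1 --b--> s2
s2 --a--> s5
s5 --c--> s1
s1 --a--> s3
s3 --b--> s3
s3 --b--> s3
s3 --b--> s3
s3 --b--> s3
s3 --a--> s5
s5 --a--> s4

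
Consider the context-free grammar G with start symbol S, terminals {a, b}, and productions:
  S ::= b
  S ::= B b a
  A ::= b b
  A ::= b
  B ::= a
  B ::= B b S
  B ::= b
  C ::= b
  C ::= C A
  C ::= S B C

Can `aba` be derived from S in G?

yes

S ⇒ Bba ⇒ aba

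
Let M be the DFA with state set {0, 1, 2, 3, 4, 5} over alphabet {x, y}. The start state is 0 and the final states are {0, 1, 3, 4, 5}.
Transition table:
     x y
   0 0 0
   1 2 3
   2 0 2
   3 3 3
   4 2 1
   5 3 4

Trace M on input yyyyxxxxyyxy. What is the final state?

0

0 --y--> 0
0 --y--> 0
0 --y--> 0
0 --y--> 0
0 --x--> 0
0 --x--> 0
0 --x--> 0
0 --x--> 0
0 --y--> 0
0 --y--> 0
0 --x--> 0
0 --y--> 0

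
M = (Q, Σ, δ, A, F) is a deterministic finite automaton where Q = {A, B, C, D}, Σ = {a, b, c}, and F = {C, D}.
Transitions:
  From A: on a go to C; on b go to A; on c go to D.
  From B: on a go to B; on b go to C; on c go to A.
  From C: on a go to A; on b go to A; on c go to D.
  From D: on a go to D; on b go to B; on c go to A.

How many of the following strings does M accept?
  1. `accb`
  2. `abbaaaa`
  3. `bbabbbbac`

`accb`: rejected
`abbaaaa`: rejected
`bbabbbbac`: accepted

1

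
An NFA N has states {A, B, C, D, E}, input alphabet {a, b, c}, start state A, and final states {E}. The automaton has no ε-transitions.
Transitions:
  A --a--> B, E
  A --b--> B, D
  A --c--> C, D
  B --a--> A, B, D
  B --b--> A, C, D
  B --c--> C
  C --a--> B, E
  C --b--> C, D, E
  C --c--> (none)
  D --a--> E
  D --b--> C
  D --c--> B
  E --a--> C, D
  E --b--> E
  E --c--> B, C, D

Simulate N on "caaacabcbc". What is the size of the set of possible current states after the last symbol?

3

Start: {A}
read c: {C, D}
read a: {B, E}
read a: {A, B, C, D}
read a: {A, B, D, E}
read c: {B, C, D}
read a: {A, B, D, E}
read b: {A, B, C, D, E}
read c: {B, C, D}
read b: {A, C, D, E}
read c: {B, C, D}
Final reachable set {B, C, D} has 3 states.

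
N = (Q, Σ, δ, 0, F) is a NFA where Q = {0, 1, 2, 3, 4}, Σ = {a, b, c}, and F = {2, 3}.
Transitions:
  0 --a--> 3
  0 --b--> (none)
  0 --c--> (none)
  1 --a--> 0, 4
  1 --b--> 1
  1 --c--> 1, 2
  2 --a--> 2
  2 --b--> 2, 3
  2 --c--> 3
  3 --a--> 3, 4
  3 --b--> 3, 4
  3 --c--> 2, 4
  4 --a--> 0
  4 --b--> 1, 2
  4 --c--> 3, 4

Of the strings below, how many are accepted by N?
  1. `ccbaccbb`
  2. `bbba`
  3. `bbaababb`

0

`ccbaccbb`: rejected
`bbba`: rejected
`bbaababb`: rejected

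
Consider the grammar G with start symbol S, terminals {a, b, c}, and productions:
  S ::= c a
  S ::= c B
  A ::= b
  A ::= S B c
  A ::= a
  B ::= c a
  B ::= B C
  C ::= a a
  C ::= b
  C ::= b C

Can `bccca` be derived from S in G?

no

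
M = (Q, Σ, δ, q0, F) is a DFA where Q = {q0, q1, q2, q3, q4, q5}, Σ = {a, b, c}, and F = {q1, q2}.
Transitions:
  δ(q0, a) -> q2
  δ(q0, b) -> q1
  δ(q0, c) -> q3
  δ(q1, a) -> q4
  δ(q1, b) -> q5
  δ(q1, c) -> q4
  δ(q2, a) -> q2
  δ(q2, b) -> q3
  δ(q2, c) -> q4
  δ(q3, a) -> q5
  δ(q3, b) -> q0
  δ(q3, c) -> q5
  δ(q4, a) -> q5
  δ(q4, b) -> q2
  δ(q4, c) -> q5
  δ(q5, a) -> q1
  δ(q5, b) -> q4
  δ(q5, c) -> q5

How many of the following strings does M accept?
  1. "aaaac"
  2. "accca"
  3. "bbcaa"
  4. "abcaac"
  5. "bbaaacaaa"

"aaaac": rejected
"accca": accepted
"bbcaa": rejected
"abcaac": rejected
"bbaaacaaa": rejected

1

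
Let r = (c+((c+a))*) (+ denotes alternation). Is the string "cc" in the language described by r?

The right alternative ((c+a))* matches cc.

yes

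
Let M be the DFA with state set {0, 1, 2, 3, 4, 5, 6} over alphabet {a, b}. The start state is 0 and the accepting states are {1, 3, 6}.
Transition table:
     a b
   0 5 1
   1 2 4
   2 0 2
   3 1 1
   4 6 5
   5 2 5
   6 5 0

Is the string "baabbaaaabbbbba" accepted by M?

rejected

0 --b--> 1
1 --a--> 2
2 --a--> 0
0 --b--> 1
1 --b--> 4
4 --a--> 6
6 --a--> 5
5 --a--> 2
2 --a--> 0
0 --b--> 1
1 --b--> 4
4 --b--> 5
5 --b--> 5
5 --b--> 5
5 --a--> 2
End in state 2, which is not an accepting state.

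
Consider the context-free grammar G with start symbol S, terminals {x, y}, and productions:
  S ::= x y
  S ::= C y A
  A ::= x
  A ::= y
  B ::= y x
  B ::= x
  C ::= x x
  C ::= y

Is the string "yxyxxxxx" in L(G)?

no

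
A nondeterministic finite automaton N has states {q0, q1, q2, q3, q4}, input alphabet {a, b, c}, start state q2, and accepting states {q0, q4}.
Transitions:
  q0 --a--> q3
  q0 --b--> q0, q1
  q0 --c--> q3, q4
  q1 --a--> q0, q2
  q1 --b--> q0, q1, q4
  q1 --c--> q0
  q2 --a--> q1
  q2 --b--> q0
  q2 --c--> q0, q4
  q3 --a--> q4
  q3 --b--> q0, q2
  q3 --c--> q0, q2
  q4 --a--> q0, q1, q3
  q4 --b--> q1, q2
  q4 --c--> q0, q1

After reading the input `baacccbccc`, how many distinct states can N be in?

5

Start: {q2}
read b: {q0}
read a: {q3}
read a: {q4}
read c: {q0, q1}
read c: {q0, q3, q4}
read c: {q0, q1, q2, q3, q4}
read b: {q0, q1, q2, q4}
read c: {q0, q1, q3, q4}
read c: {q0, q1, q2, q3, q4}
read c: {q0, q1, q2, q3, q4}
Final reachable set {q0, q1, q2, q3, q4} has 5 states.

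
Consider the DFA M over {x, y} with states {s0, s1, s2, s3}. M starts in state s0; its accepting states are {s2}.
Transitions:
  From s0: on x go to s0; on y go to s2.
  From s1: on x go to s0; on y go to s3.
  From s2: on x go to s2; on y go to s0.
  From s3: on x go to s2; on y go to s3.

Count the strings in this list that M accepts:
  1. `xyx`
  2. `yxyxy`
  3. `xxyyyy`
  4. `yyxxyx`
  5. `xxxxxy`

4

`xyx`: accepted
`yxyxy`: accepted
`xxyyyy`: rejected
`yyxxyx`: accepted
`xxxxxy`: accepted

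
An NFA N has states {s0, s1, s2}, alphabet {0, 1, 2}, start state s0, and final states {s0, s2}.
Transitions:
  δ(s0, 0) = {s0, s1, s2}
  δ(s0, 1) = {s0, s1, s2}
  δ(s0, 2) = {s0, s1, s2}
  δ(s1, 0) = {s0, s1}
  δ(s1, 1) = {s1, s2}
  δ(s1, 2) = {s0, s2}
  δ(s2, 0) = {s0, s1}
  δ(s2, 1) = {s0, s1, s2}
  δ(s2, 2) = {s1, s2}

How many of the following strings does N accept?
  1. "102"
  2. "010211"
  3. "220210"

"102": accepted
"010211": accepted
"220210": accepted

3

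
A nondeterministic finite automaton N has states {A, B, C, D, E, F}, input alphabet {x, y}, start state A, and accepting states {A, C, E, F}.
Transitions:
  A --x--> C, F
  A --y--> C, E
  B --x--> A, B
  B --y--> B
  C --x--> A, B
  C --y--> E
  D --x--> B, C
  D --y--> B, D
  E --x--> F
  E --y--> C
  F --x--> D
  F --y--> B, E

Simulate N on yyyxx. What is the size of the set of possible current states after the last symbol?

5

Start: {A}
read y: {C, E}
read y: {C, E}
read y: {C, E}
read x: {A, B, F}
read x: {A, B, C, D, F}
Final reachable set {A, B, C, D, F} has 5 states.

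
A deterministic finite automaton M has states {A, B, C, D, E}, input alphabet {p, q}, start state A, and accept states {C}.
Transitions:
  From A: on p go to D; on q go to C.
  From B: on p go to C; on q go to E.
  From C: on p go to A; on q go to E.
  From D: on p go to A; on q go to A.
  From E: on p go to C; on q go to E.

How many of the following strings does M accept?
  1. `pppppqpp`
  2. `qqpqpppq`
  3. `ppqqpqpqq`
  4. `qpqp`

0

`pppppqpp`: rejected
`qqpqpppq`: rejected
`ppqqpqpqq`: rejected
`qpqp`: rejected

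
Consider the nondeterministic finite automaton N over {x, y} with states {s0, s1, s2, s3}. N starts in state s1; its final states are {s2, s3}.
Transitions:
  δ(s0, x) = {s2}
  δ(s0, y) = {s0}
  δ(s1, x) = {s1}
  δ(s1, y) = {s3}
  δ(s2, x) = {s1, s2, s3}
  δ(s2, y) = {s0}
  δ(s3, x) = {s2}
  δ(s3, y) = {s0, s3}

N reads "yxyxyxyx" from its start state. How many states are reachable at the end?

1

Start: {s1}
read y: {s3}
read x: {s2}
read y: {s0}
read x: {s2}
read y: {s0}
read x: {s2}
read y: {s0}
read x: {s2}
Final reachable set {s2} has 1 state.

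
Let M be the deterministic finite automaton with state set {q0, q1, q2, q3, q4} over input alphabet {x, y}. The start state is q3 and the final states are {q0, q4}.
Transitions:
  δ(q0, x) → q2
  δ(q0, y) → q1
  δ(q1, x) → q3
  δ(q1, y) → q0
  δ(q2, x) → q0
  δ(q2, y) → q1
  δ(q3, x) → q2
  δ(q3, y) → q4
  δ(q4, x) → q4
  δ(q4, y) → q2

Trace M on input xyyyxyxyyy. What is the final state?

q3 --x--> q2
q2 --y--> q1
q1 --y--> q0
q0 --y--> q1
q1 --x--> q3
q3 --y--> q4
q4 --x--> q4
q4 --y--> q2
q2 --y--> q1
q1 --y--> q0

q0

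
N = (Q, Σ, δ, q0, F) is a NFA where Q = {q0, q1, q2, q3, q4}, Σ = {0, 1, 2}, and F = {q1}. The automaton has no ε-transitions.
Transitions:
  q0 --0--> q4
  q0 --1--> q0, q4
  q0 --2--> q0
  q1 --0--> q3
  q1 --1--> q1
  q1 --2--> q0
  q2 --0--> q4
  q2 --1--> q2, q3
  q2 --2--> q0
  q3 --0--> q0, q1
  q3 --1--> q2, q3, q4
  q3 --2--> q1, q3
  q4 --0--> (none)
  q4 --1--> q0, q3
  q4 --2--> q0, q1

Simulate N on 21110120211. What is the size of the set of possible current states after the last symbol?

5

Start: {q0}
read 2: {q0}
read 1: {q0, q4}
read 1: {q0, q3, q4}
read 1: {q0, q2, q3, q4}
read 0: {q0, q1, q4}
read 1: {q0, q1, q3, q4}
read 2: {q0, q1, q3}
read 0: {q0, q1, q3, q4}
read 2: {q0, q1, q3}
read 1: {q0, q1, q2, q3, q4}
read 1: {q0, q1, q2, q3, q4}
Final reachable set {q0, q1, q2, q3, q4} has 5 states.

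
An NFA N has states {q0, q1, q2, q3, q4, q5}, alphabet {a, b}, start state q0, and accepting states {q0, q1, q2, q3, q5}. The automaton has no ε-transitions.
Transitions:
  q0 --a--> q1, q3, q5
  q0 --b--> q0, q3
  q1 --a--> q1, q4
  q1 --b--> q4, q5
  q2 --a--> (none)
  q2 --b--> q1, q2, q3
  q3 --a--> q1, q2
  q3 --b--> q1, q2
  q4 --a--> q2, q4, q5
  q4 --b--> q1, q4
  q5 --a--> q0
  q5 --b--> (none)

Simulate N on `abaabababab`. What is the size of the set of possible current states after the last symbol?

Start: {q0}
read a: {q1, q3, q5}
read b: {q1, q2, q4, q5}
read a: {q0, q1, q2, q4, q5}
read a: {q0, q1, q2, q3, q4, q5}
read b: {q0, q1, q2, q3, q4, q5}
read a: {q0, q1, q2, q3, q4, q5}
read b: {q0, q1, q2, q3, q4, q5}
read a: {q0, q1, q2, q3, q4, q5}
read b: {q0, q1, q2, q3, q4, q5}
read a: {q0, q1, q2, q3, q4, q5}
read b: {q0, q1, q2, q3, q4, q5}
Final reachable set {q0, q1, q2, q3, q4, q5} has 6 states.

6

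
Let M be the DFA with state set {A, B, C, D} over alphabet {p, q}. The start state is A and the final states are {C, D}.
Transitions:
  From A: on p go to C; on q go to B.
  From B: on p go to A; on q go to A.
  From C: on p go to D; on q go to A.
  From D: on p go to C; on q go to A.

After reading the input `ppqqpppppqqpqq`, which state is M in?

A --p--> C
C --p--> D
D --q--> A
A --q--> B
B --p--> A
A --p--> C
C --p--> D
D --p--> C
C --p--> D
D --q--> A
A --q--> B
B --p--> A
A --q--> B
B --q--> A

A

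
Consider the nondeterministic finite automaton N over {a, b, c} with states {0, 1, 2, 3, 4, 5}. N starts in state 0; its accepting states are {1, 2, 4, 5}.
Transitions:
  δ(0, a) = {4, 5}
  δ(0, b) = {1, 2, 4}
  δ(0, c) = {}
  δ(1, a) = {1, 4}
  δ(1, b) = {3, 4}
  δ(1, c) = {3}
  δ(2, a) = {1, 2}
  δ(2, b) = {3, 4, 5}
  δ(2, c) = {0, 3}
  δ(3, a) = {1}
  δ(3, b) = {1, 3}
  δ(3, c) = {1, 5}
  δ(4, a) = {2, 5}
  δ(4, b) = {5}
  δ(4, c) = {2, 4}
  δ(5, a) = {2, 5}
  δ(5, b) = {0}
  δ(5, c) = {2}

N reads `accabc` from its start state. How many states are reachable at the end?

4

Start: {0}
read a: {4, 5}
read c: {2, 4}
read c: {0, 2, 3, 4}
read a: {1, 2, 4, 5}
read b: {0, 3, 4, 5}
read c: {1, 2, 4, 5}
Final reachable set {1, 2, 4, 5} has 4 states.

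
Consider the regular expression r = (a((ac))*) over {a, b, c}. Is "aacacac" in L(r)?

Split as a·acacac: a matches a and ((ac))* matches acacac.

yes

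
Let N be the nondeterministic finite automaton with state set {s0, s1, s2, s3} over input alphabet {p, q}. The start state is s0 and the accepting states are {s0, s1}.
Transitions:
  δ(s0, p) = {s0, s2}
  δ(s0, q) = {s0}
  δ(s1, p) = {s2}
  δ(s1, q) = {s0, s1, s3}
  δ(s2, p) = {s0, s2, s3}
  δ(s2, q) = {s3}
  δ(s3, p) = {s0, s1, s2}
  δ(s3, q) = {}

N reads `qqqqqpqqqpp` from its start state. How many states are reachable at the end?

Start: {s0}
read q: {s0}
read q: {s0}
read q: {s0}
read q: {s0}
read q: {s0}
read p: {s0, s2}
read q: {s0, s3}
read q: {s0}
read q: {s0}
read p: {s0, s2}
read p: {s0, s2, s3}
Final reachable set {s0, s2, s3} has 3 states.

3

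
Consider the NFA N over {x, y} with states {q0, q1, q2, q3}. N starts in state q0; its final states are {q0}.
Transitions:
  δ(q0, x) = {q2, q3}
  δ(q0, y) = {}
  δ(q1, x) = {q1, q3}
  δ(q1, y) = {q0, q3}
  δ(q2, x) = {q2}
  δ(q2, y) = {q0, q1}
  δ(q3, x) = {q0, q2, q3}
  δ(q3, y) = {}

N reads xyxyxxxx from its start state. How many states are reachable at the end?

Start: {q0}
read x: {q2, q3}
read y: {q0, q1}
read x: {q1, q2, q3}
read y: {q0, q1, q3}
read x: {q0, q1, q2, q3}
read x: {q0, q1, q2, q3}
read x: {q0, q1, q2, q3}
read x: {q0, q1, q2, q3}
Final reachable set {q0, q1, q2, q3} has 4 states.

4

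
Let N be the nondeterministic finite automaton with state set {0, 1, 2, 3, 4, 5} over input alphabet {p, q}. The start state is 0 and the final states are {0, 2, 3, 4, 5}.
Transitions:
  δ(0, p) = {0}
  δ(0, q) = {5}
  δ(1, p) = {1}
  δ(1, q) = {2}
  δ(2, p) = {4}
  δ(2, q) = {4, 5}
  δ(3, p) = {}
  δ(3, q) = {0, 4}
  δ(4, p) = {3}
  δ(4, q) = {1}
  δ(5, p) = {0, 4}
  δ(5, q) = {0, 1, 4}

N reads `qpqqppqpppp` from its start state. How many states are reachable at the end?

1

Start: {0}
read q: {5}
read p: {0, 4}
read q: {1, 5}
read q: {0, 1, 2, 4}
read p: {0, 1, 3, 4}
read p: {0, 1, 3}
read q: {0, 2, 4, 5}
read p: {0, 3, 4}
read p: {0, 3}
read p: {0}
read p: {0}
Final reachable set {0} has 1 state.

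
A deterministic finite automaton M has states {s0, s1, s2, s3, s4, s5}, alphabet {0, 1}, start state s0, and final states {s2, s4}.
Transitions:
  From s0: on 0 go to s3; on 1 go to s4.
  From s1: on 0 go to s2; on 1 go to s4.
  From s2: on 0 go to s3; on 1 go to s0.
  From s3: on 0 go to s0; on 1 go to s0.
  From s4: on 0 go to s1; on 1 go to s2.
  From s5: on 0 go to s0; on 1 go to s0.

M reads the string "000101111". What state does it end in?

s0 --0--> s3
s3 --0--> s0
s0 --0--> s3
s3 --1--> s0
s0 --0--> s3
s3 --1--> s0
s0 --1--> s4
s4 --1--> s2
s2 --1--> s0

s0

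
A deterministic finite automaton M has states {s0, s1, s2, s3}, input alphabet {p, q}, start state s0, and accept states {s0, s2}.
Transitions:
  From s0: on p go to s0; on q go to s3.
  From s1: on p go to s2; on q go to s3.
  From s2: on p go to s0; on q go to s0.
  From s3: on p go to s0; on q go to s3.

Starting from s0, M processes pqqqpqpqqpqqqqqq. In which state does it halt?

s0 --p--> s0
s0 --q--> s3
s3 --q--> s3
s3 --q--> s3
s3 --p--> s0
s0 --q--> s3
s3 --p--> s0
s0 --q--> s3
s3 --q--> s3
s3 --p--> s0
s0 --q--> s3
s3 --q--> s3
s3 --q--> s3
s3 --q--> s3
s3 --q--> s3
s3 --q--> s3

s3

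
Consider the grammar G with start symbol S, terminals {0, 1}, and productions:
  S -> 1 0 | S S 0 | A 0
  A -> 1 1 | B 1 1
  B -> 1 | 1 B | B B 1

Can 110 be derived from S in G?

yes

S ⇒ A0 ⇒ 110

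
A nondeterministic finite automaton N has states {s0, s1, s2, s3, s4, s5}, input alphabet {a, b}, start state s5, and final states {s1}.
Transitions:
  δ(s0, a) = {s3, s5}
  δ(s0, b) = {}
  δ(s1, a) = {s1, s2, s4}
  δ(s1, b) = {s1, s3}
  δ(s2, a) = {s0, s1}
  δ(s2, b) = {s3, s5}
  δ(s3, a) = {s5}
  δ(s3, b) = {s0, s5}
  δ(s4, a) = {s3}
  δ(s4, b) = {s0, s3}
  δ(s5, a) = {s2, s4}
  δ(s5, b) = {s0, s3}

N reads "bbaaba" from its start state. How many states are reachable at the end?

Start: {s5}
read b: {s0, s3}
read b: {s0, s5}
read a: {s2, s3, s4, s5}
read a: {s0, s1, s2, s3, s4, s5}
read b: {s0, s1, s3, s5}
read a: {s1, s2, s3, s4, s5}
Final reachable set {s1, s2, s3, s4, s5} has 5 states.

5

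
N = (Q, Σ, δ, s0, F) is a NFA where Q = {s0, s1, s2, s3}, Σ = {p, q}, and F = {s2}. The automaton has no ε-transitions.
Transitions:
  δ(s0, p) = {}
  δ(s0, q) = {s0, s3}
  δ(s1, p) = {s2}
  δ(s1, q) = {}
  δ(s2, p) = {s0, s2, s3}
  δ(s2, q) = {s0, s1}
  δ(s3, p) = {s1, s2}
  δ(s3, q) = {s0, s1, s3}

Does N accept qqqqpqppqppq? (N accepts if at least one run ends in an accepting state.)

Start: {s0}
read q: {s0, s3}
read q: {s0, s1, s3}
read q: {s0, s1, s3}
read q: {s0, s1, s3}
read p: {s1, s2}
read q: {s0, s1}
read p: {s2}
read p: {s0, s2, s3}
read q: {s0, s1, s3}
read p: {s1, s2}
read p: {s0, s2, s3}
read q: {s0, s1, s3}
Reachable ∩ accepting = {} — empty.

rejected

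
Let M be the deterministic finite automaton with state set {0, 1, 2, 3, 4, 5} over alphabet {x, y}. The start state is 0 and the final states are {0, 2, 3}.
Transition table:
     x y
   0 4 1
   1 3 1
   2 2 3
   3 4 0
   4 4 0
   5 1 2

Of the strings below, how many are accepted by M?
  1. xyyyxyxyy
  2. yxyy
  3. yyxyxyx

xyyyxyxyy: rejected
yxyy: rejected
yyxyxyx: rejected

0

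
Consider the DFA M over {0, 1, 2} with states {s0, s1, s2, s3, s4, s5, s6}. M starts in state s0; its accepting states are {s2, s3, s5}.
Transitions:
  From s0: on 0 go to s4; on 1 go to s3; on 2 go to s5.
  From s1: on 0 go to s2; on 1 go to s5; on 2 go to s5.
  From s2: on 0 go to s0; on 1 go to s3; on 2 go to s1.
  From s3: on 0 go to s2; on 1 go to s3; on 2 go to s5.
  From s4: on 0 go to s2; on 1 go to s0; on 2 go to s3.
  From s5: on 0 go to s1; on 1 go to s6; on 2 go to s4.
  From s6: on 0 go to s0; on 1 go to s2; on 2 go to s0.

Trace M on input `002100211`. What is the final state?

s0 --0--> s4
s4 --0--> s2
s2 --2--> s1
s1 --1--> s5
s5 --0--> s1
s1 --0--> s2
s2 --2--> s1
s1 --1--> s5
s5 --1--> s6

s6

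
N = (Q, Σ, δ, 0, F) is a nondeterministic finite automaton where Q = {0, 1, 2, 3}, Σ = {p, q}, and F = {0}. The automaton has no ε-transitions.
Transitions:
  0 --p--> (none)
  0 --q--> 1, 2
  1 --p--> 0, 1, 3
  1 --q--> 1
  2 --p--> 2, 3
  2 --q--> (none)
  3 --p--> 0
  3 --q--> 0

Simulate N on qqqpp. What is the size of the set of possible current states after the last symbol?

3

Start: {0}
read q: {1, 2}
read q: {1}
read q: {1}
read p: {0, 1, 3}
read p: {0, 1, 3}
Final reachable set {0, 1, 3} has 3 states.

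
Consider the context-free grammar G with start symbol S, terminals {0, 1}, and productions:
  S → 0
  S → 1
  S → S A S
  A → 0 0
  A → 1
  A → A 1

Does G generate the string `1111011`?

yes

S ⇒ SAS ⇒ 1AS ⇒ 1A1S ⇒ 1A11S ⇒ 1111S ⇒ 1111SAS ⇒ 11110AS ⇒ 111101S ⇒ 1111011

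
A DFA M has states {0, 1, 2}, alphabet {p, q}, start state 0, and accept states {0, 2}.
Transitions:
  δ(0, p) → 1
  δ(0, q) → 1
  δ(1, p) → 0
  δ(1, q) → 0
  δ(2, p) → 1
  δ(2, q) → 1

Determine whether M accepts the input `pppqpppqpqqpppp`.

0 --p--> 1
1 --p--> 0
0 --p--> 1
1 --q--> 0
0 --p--> 1
1 --p--> 0
0 --p--> 1
1 --q--> 0
0 --p--> 1
1 --q--> 0
0 --q--> 1
1 --p--> 0
0 --p--> 1
1 --p--> 0
0 --p--> 1
End in state 1, which is not an accepting state.

rejected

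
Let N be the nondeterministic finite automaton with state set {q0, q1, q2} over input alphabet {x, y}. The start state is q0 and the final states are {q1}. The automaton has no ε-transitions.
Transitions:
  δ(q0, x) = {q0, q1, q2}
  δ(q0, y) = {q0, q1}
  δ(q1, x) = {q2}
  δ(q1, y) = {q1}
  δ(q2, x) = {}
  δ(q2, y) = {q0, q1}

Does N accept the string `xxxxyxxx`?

Start: {q0}
read x: {q0, q1, q2}
read x: {q0, q1, q2}
read x: {q0, q1, q2}
read x: {q0, q1, q2}
read y: {q0, q1}
read x: {q0, q1, q2}
read x: {q0, q1, q2}
read x: {q0, q1, q2}
Reachable ∩ accepting = {q1} — nonempty.

accepted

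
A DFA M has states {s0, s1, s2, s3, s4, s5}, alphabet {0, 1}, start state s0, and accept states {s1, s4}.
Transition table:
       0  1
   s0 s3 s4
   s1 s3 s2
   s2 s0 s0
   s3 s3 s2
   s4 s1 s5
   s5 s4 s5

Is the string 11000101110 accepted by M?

accepted

s0 --1--> s4
s4 --1--> s5
s5 --0--> s4
s4 --0--> s1
s1 --0--> s3
s3 --1--> s2
s2 --0--> s0
s0 --1--> s4
s4 --1--> s5
s5 --1--> s5
s5 --0--> s4
End in state s4, which is an accepting state.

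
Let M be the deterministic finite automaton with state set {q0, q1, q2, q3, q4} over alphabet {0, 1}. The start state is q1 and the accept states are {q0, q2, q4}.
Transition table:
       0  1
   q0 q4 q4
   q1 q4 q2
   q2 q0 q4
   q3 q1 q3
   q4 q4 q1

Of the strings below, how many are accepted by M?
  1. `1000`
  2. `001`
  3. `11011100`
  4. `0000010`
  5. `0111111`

`1000`: accepted
`001`: rejected
`11011100`: accepted
`0000010`: accepted
`0111111`: accepted

4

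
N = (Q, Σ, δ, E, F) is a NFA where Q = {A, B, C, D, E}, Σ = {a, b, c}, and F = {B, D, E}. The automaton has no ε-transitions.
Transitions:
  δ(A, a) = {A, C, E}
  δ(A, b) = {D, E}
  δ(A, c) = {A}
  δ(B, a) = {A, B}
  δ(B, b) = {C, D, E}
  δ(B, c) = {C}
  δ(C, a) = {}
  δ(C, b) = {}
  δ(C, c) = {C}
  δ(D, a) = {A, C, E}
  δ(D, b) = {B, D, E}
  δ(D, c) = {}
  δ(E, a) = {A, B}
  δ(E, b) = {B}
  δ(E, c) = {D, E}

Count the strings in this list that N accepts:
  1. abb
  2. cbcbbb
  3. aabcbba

abb: accepted
cbcbbb: accepted
aabcbba: accepted

3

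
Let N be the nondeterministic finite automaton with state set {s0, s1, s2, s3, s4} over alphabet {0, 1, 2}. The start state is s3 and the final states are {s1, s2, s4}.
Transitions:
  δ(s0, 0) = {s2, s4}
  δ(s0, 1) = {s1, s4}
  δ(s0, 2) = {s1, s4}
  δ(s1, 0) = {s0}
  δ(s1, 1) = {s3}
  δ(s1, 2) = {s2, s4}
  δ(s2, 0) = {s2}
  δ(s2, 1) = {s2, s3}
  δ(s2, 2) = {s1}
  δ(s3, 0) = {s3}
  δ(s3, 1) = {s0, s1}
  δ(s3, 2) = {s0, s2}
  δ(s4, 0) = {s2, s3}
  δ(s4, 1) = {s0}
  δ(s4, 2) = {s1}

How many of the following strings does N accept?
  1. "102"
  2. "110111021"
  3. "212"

3

"102": accepted
"110111021": accepted
"212": accepted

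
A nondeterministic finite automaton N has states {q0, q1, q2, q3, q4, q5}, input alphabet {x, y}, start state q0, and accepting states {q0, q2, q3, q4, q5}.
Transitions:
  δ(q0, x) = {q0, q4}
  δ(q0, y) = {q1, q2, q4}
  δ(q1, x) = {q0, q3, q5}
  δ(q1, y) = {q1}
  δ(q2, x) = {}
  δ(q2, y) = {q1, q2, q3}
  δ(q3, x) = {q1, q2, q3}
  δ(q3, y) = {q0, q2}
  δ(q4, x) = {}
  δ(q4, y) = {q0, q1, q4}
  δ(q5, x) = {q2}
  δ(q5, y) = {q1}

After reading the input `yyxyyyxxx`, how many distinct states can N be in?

6

Start: {q0}
read y: {q1, q2, q4}
read y: {q0, q1, q2, q3, q4}
read x: {q0, q1, q2, q3, q4, q5}
read y: {q0, q1, q2, q3, q4}
read y: {q0, q1, q2, q3, q4}
read y: {q0, q1, q2, q3, q4}
read x: {q0, q1, q2, q3, q4, q5}
read x: {q0, q1, q2, q3, q4, q5}
read x: {q0, q1, q2, q3, q4, q5}
Final reachable set {q0, q1, q2, q3, q4, q5} has 6 states.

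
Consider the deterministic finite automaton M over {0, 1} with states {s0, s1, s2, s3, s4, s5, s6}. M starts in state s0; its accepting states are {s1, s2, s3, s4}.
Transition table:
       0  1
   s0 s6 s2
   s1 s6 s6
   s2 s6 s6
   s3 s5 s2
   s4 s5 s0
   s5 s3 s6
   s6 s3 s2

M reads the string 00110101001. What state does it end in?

s2

s0 --0--> s6
s6 --0--> s3
s3 --1--> s2
s2 --1--> s6
s6 --0--> s3
s3 --1--> s2
s2 --0--> s6
s6 --1--> s2
s2 --0--> s6
s6 --0--> s3
s3 --1--> s2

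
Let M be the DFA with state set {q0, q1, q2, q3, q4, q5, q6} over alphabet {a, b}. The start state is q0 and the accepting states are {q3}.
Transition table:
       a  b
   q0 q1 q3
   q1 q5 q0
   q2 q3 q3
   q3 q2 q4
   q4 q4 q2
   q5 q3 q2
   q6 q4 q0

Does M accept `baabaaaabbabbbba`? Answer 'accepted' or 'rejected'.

rejected

q0 --b--> q3
q3 --a--> q2
q2 --a--> q3
q3 --b--> q4
q4 --a--> q4
q4 --a--> q4
q4 --a--> q4
q4 --a--> q4
q4 --b--> q2
q2 --b--> q3
q3 --a--> q2
q2 --b--> q3
q3 --b--> q4
q4 --b--> q2
q2 --b--> q3
q3 --a--> q2
End in state q2, which is not an accepting state.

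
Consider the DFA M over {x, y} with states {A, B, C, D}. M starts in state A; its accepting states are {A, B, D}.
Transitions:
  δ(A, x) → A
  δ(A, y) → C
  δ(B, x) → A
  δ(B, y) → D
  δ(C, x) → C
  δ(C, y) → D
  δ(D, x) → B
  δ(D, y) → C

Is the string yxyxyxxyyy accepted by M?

rejected

A --y--> C
C --x--> C
C --y--> D
D --x--> B
B --y--> D
D --x--> B
B --x--> A
A --y--> C
C --y--> D
D --y--> C
End in state C, which is not an accepting state.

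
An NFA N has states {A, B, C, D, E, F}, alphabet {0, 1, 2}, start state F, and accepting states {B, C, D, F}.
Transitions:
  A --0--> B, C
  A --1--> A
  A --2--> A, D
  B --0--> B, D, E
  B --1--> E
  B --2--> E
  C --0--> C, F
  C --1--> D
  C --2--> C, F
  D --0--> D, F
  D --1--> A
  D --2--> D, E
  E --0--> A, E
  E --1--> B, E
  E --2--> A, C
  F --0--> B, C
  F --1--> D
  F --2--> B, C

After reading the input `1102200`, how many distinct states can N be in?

6

Start: {F}
read 1: {D}
read 1: {A}
read 0: {B, C}
read 2: {C, E, F}
read 2: {A, B, C, F}
read 0: {B, C, D, E, F}
read 0: {A, B, C, D, E, F}
Final reachable set {A, B, C, D, E, F} has 6 states.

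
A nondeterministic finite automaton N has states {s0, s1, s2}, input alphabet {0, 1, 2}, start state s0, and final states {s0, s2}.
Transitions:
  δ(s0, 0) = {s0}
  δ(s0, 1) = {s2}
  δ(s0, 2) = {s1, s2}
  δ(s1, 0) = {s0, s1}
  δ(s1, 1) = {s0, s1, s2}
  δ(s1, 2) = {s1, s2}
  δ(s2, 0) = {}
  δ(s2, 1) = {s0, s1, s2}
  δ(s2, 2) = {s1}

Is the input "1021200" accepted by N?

rejected

Start: {s0}
read 1: {s2}
read 0: {}
The reachable set is empty and stays empty for the remaining 5 symbols.
Reachable ∩ accepting = {} — empty.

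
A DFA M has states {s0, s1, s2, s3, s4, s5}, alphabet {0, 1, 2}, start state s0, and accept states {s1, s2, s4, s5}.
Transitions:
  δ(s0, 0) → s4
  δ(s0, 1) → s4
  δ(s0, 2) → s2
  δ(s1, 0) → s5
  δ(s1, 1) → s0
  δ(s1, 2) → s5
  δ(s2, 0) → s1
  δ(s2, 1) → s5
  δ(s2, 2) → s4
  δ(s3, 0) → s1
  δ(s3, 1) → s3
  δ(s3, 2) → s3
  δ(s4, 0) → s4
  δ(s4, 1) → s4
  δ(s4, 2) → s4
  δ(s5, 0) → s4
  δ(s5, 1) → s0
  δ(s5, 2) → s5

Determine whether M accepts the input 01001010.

accepted

s0 --0--> s4
s4 --1--> s4
s4 --0--> s4
s4 --0--> s4
s4 --1--> s4
s4 --0--> s4
s4 --1--> s4
s4 --0--> s4
End in state s4, which is an accepting state.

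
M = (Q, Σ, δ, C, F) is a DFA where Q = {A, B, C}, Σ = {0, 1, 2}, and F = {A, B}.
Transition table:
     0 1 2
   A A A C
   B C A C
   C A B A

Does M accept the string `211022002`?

rejected

C --2--> A
A --1--> A
A --1--> A
A --0--> A
A --2--> C
C --2--> A
A --0--> A
A --0--> A
A --2--> C
End in state C, which is not an accepting state.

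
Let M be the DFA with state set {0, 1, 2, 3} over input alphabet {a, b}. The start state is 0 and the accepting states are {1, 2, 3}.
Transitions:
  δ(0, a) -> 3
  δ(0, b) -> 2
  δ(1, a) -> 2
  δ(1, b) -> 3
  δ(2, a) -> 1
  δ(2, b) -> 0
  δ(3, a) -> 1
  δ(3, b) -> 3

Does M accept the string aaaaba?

0 --a--> 3
3 --a--> 1
1 --a--> 2
2 --a--> 1
1 --b--> 3
3 --a--> 1
End in state 1, which is an accepting state.

accepted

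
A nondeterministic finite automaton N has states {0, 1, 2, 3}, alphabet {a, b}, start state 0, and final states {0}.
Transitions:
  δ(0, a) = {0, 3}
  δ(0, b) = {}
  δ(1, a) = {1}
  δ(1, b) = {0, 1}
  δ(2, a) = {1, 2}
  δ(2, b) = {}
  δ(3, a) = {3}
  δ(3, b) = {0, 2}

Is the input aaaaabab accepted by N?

accepted

Start: {0}
read a: {0, 3}
read a: {0, 3}
read a: {0, 3}
read a: {0, 3}
read a: {0, 3}
read b: {0, 2}
read a: {0, 1, 2, 3}
read b: {0, 1, 2}
Reachable ∩ accepting = {0} — nonempty.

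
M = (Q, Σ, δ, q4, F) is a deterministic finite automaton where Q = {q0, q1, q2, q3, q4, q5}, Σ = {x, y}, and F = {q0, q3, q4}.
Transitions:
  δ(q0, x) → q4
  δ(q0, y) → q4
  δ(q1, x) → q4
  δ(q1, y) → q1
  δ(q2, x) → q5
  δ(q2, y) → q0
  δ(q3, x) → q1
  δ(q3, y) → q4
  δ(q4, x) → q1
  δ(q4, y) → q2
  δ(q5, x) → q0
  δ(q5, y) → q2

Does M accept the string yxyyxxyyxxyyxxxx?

rejected

q4 --y--> q2
q2 --x--> q5
q5 --y--> q2
q2 --y--> q0
q0 --x--> q4
q4 --x--> q1
q1 --y--> q1
q1 --y--> q1
q1 --x--> q4
q4 --x--> q1
q1 --y--> q1
q1 --y--> q1
q1 --x--> q4
q4 --x--> q1
q1 --x--> q4
q4 --x--> q1
End in state q1, which is not an accepting state.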